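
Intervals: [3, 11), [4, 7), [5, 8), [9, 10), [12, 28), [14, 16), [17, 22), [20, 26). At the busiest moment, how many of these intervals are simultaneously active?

3

Sweep endpoints in order; track running count of active intervals.
Peak of 3 reached at 5.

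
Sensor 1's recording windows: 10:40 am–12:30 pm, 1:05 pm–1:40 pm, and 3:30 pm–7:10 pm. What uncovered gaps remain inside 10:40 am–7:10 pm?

The merged coverage is 10:40 am–12:30 pm, 1:05 pm–1:40 pm, 3:30 pm–7:10 pm.
Complement within 10:40 am–7:10 pm: 12:30 pm–1:05 pm, 1:40 pm–3:30 pm.

12:30 pm–1:05 pm, 1:40 pm–3:30 pm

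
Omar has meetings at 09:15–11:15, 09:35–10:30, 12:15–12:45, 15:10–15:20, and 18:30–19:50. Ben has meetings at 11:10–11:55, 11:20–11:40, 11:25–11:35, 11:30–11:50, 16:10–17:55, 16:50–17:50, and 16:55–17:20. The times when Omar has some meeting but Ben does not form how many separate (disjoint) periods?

4

A, merged: 09:15–11:15, 12:15–12:45, 15:10–15:20, 18:30–19:50.
B, merged: 11:10–11:55, 16:10–17:55.
A \ B = 09:15–11:10, 12:15–12:45, 15:10–15:20, 18:30–19:50.
That is 4 disjoint pieces.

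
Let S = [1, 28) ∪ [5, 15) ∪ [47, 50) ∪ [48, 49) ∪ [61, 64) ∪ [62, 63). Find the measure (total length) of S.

Merged: [1, 28), [47, 50), [61, 64).
Lengths: 27 + 3 + 3 = 33.

33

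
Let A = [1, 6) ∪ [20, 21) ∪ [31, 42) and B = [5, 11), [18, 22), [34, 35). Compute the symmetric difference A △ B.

A \ B = [1, 5), [31, 34), [35, 42).
B \ A = [6, 11), [18, 20), [21, 22).
Union of the two gives the symmetric difference.

[1, 5) ∪ [6, 11) ∪ [18, 20) ∪ [21, 22) ∪ [31, 34) ∪ [35, 42)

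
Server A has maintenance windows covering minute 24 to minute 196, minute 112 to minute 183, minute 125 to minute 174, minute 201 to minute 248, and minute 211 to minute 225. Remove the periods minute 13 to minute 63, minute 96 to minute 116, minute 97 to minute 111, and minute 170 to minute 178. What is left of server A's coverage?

minute 63 to minute 96, minute 116 to minute 170, minute 178 to minute 196, minute 201 to minute 248

First set merges to minute 24 to minute 196, minute 201 to minute 248.
Second set merges to minute 13 to minute 63, minute 96 to minute 116, minute 170 to minute 178.
minute 24 to minute 196 minus B → minute 63 to minute 96, minute 116 to minute 170, minute 178 to minute 196.
minute 201 to minute 248: no B overlap → unchanged.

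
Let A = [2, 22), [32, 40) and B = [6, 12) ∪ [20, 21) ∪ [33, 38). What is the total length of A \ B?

A \ B = [2, 6), [12, 20), [21, 22), [32, 33), [38, 40).
Total: 4 + 8 + 1 + 1 + 2 = 16.

16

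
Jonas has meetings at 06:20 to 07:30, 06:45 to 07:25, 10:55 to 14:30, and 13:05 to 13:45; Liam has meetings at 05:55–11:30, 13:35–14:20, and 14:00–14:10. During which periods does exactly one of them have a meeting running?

05:55–06:20, 07:30–10:55, 11:30–13:35, 14:20–14:30

A, merged: 06:20–07:30, 10:55–14:30.
B, merged: 05:55–11:30, 13:35–14:20.
Only in the first: 11:30–13:35, 14:20–14:30.
Only in the second: 05:55–06:20, 07:30–10:55.
Together these are the periods covered by exactly one.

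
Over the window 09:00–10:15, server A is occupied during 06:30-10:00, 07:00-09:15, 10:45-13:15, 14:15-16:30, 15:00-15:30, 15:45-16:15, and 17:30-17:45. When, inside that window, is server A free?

10:00–10:15

The merged coverage is 06:30–10:00, 10:45–13:15, 14:15–16:30, 17:30–17:45.
Uncovered inside 09:00–10:15: 10:00–10:15.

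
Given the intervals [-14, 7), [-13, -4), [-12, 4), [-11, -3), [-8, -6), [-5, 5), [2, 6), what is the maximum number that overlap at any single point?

5

At -8, 5 of the intervals are simultaneously active.
No point has more.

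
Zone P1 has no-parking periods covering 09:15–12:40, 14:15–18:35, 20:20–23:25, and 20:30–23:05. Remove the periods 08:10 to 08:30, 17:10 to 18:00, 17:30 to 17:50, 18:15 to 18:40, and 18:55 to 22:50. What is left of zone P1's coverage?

First set merges to 09:15–12:40, 14:15–18:35, 20:20–23:25.
Second set merges to 08:10–08:30, 17:10–18:00, 18:15–18:40, 18:55–22:50.
09:15–12:40: nothing removed.
14:15–18:35 \ B = 14:15–17:10, 18:00–18:15.
20:20–23:25 \ B = 22:50–23:25.

09:15–12:40, 14:15–17:10, 18:00–18:15, 22:50–23:25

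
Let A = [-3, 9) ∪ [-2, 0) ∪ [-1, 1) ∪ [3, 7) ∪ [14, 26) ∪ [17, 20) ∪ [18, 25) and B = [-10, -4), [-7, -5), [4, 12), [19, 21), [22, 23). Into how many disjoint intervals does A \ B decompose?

4

Merge the first list: [-3, 9), [14, 26).
Merge the second list: [-10, -4), [4, 12), [19, 21), [22, 23).
A \ B = [-3, 4), [14, 19), [21, 22), [23, 26).
That is 4 disjoint pieces.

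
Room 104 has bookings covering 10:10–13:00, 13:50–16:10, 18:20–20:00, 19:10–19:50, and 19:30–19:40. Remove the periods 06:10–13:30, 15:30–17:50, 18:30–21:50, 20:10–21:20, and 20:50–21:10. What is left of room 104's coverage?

13:50–15:30, 18:20–18:30

A, merged: 10:10–13:00, 13:50–16:10, 18:20–20:00.
B, merged: 06:10–13:30, 15:30–17:50, 18:30–21:50.
10:10–13:00: entirely removed.
13:50–16:10 \ B = 13:50–15:30.
18:20–20:00 \ B = 18:20–18:30.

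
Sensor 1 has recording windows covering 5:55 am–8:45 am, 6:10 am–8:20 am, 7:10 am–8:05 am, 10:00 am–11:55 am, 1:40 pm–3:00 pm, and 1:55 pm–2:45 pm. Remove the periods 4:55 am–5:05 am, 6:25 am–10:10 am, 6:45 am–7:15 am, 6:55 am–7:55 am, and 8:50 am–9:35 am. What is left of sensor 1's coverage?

First set merges to 5:55 am-8:45 am, 10:00 am-11:55 am, 1:40 pm-3:00 pm.
Second set merges to 4:55 am-5:05 am, 6:25 am-10:10 am.
5:55 am-8:45 am with B removed leaves 5:55 am-6:25 am.
10:00 am-11:55 am with B removed leaves 10:10 am-11:55 am.
1:40 pm-3:00 pm is untouched.

5:55 am-6:25 am, 10:10 am-11:55 am, 1:40 pm-3:00 pm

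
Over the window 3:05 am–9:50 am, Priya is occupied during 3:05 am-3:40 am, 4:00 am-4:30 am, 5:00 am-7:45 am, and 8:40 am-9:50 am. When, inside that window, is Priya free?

3:40 am-4:00 am, 4:30 am-5:00 am, 7:45 am-8:40 am

After merging, the occupied span is 3:05 am-3:40 am, 4:00 am-4:30 am, 5:00 am-7:45 am, 8:40 am-9:50 am.
Complement within 3:05 am-9:50 am: 3:40 am-4:00 am, 4:30 am-5:00 am, 7:45 am-8:40 am.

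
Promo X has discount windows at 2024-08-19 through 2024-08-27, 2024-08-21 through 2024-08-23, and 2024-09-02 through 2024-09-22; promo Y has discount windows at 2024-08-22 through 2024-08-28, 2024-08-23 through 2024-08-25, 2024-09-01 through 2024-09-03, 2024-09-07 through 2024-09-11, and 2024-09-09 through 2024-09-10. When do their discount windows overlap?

First set merges to 2024-08-19 through 2024-08-27, 2024-09-02 through 2024-09-22.
Second set merges to 2024-08-22 through 2024-08-28, 2024-09-01 through 2024-09-03, 2024-09-07 through 2024-09-11.
2024-08-19 through 2024-08-27 overlaps B on 2024-08-22 through 2024-08-27.
2024-09-02 through 2024-09-22 overlaps B on 2024-09-02 through 2024-09-03, 2024-09-07 through 2024-09-11.

2024-08-22 through 2024-08-27, 2024-09-02 through 2024-09-03, 2024-09-07 through 2024-09-11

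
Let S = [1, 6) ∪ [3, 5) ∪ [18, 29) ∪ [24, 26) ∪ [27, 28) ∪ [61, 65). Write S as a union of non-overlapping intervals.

[1, 6) ∪ [18, 29) ∪ [61, 65)

[3, 5) overlaps/touches [1, 6) → extend to [1, 6).
[18, 29) is disjoint → start new block.
[24, 26) overlaps/touches [18, 29) → extend to [18, 29).
[27, 28) overlaps/touches [18, 29) → extend to [18, 29).
[61, 65) is disjoint → start new block.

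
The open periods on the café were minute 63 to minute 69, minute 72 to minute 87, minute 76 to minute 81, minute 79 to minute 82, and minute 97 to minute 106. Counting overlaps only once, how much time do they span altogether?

30 minutes

Merged: minute 63 to minute 69, minute 72 to minute 87, minute 97 to minute 106.
Lengths: 6 minutes + 15 minutes + 9 minutes = 30 minutes.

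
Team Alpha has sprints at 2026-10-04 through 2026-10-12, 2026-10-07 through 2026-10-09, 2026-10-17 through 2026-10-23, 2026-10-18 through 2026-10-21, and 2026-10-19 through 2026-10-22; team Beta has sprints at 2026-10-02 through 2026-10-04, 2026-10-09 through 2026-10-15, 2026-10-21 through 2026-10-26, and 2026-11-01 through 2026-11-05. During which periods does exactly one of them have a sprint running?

Merge the first list: 2026-10-04 through 2026-10-12, 2026-10-17 through 2026-10-23.
A but not B: 2026-10-05 through 2026-10-08, 2026-10-17 through 2026-10-20.
B but not A: 2026-10-02 through 2026-10-03, 2026-10-13 through 2026-10-15, 2026-10-24 through 2026-10-26, 2026-11-01 through 2026-11-05.
Combining gives A △ B.

2026-10-02 through 2026-10-03, 2026-10-05 through 2026-10-08, 2026-10-13 through 2026-10-15, 2026-10-17 through 2026-10-20, 2026-10-24 through 2026-10-26, 2026-11-01 through 2026-11-05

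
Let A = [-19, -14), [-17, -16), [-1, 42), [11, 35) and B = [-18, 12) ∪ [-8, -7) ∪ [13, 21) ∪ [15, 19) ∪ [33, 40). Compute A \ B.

A, merged: [-19, -14), [-1, 42).
B, merged: [-18, 12), [13, 21), [33, 40).
[-19, -14) \ B = [-19, -18).
[-1, 42) \ B = [12, 13), [21, 33), [40, 42).

[-19, -18) ∪ [12, 13) ∪ [21, 33) ∪ [40, 42)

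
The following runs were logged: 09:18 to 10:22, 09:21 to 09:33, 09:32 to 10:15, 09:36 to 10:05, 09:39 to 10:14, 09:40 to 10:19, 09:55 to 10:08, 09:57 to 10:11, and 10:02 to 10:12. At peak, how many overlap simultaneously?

At 10:02, 8 of the intervals are simultaneously active.
No point has more.

8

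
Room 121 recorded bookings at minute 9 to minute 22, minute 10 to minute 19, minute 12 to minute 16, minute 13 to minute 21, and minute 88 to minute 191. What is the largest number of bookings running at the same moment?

At minute 13, 4 of the intervals are simultaneously active.
No point has more.

4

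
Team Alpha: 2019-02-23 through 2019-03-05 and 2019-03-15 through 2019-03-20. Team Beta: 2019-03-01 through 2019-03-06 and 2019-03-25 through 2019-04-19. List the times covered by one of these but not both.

2019-02-23 through 2019-02-28, 2019-03-06 through 2019-03-06, 2019-03-15 through 2019-03-20, 2019-03-25 through 2019-04-19

Only in the first: 2019-02-23 through 2019-02-28, 2019-03-15 through 2019-03-20.
Only in the second: 2019-03-06 through 2019-03-06, 2019-03-25 through 2019-04-19.
Together these are the periods covered by exactly one.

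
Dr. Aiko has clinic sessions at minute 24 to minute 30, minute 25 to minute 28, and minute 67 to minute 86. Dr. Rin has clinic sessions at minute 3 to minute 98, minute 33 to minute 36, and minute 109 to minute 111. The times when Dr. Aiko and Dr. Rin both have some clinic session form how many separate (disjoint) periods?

First set merges to minute 24 to minute 30, minute 67 to minute 86.
Second set merges to minute 3 to minute 98, minute 109 to minute 111.
A ∩ B = minute 24 to minute 30, minute 67 to minute 86.
That is 2 disjoint pieces.

2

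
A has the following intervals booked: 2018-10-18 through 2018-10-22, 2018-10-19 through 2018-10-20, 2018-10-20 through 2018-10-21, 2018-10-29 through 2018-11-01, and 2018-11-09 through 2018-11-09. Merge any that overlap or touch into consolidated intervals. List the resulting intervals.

2018-10-19 through 2018-10-20 overlaps/touches 2018-10-18 through 2018-10-22 → extend to 2018-10-18 through 2018-10-22.
2018-10-20 through 2018-10-21 overlaps/touches 2018-10-18 through 2018-10-22 → extend to 2018-10-18 through 2018-10-22.
2018-10-29 through 2018-11-01 is disjoint → start new block.
2018-11-09 through 2018-11-09 is disjoint → start new block.

2018-10-18 through 2018-10-22, 2018-10-29 through 2018-11-01, 2018-11-09 through 2018-11-09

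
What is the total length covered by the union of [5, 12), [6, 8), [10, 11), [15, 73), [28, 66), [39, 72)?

65

Merged: [5, 12), [15, 73).
Lengths: 7 + 58 = 65.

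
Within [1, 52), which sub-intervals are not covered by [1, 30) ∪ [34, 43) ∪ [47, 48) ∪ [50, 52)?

[30, 34) ∪ [43, 47) ∪ [48, 50)

The merged coverage is [1, 30), [34, 43), [47, 48), [50, 52).
Complement within [1, 52): [30, 34), [43, 47), [48, 50).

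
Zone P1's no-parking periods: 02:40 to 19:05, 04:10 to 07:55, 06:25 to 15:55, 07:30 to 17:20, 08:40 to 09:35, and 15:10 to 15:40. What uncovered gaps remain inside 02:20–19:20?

Covered (merged): 02:40–19:05.
Gaps within 02:20–19:20: 02:20–02:40, 19:05–19:20.

02:20–02:40, 19:05–19:20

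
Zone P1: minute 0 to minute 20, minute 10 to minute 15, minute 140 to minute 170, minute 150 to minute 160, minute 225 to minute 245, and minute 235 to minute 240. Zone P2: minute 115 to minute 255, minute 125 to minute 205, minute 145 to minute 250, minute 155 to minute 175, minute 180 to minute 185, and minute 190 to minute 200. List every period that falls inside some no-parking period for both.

First set merges to minute 0 to minute 20, minute 140 to minute 170, minute 225 to minute 245.
Second set merges to minute 115 to minute 255.
minute 0 to minute 20: no overlap with the second set.
minute 140 to minute 170 meets the second set on minute 140 to minute 170.
minute 225 to minute 245 meets the second set on minute 225 to minute 245.

minute 140 to minute 170, minute 225 to minute 245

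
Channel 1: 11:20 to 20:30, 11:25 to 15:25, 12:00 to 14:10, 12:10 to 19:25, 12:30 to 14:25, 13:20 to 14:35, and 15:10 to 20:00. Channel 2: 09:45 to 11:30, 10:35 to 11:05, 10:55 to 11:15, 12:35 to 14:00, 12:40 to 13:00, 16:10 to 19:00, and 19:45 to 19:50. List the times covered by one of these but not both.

Merge the first list: 11:20–20:30.
Merge the second list: 09:45–11:30, 12:35–14:00, 16:10–19:00, 19:45–19:50.
A \ B = 11:30–12:35, 14:00–16:10, 19:00–19:45, 19:50–20:30.
B \ A = 09:45–11:20.
Union of the two gives the symmetric difference.

09:45–11:20, 11:30–12:35, 14:00–16:10, 19:00–19:45, 19:50–20:30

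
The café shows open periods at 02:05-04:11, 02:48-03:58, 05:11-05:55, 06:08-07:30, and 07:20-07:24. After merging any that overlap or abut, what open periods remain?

02:05–04:11, 05:11–05:55, 06:08–07:30

02:48–03:58 overlaps/touches 02:05–04:11 → extend to 02:05–04:11.
05:11–05:55 is disjoint → start new block.
06:08–07:30 is disjoint → start new block.
07:20–07:24 overlaps/touches 06:08–07:30 → extend to 06:08–07:30.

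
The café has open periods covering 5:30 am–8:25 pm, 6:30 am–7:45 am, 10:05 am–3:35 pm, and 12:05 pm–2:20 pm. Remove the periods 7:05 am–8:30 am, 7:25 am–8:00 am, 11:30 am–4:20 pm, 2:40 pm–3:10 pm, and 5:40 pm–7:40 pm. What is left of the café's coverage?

5:30 am–7:05 am, 8:30 am–11:30 am, 4:20 pm–5:40 pm, 7:40 pm–8:25 pm

First set merges to 5:30 am–8:25 pm.
Second set merges to 7:05 am–8:30 am, 11:30 am–4:20 pm, 5:40 pm–7:40 pm.
5:30 am–8:25 pm with B removed leaves 5:30 am–7:05 am, 8:30 am–11:30 am, 4:20 pm–5:40 pm, 7:40 pm–8:25 pm.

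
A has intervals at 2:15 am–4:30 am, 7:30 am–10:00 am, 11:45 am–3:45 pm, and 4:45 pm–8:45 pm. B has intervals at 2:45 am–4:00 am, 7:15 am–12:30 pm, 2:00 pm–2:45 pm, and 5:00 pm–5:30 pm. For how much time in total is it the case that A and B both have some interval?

A ∩ B = 2:45 am-4:00 am, 7:30 am-10:00 am, 11:45 am-12:30 pm, 2:00 pm-2:45 pm, 5:00 pm-5:30 pm.
Total: 1 h 15 min + 2 h 30 min + 45 min + 45 min + 30 min = 5 h 45 min.

5 h 45 min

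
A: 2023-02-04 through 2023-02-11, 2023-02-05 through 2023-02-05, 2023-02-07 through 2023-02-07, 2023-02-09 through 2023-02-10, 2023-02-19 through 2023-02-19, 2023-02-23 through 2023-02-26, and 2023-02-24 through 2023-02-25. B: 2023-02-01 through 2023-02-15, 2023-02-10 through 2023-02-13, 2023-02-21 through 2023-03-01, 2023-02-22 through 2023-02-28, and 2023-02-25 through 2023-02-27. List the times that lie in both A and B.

2023-02-04 through 2023-02-11, 2023-02-23 through 2023-02-26

A, merged: 2023-02-04 through 2023-02-11, 2023-02-19 through 2023-02-19, 2023-02-23 through 2023-02-26.
B, merged: 2023-02-01 through 2023-02-15, 2023-02-21 through 2023-03-01.
2023-02-04 through 2023-02-11 ∩ B → 2023-02-04 through 2023-02-11.
2023-02-19 through 2023-02-19 meets no B interval.
2023-02-23 through 2023-02-26 ∩ B → 2023-02-23 through 2023-02-26.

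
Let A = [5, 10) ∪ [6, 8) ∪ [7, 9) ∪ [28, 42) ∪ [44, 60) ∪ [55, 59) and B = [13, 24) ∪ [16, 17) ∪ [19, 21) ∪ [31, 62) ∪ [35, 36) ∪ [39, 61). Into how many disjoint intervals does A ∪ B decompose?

3

A, merged: [5, 10), [28, 42), [44, 60).
B, merged: [13, 24), [31, 62).
A ∪ B = [5, 10), [13, 24), [28, 62).
That is 3 disjoint pieces.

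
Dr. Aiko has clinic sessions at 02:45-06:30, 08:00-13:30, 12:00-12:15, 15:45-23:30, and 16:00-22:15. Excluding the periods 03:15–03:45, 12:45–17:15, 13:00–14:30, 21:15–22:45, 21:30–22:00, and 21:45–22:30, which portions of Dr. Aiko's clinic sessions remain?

A, merged: 02:45-06:30, 08:00-13:30, 15:45-23:30.
B, merged: 03:15-03:45, 12:45-17:15, 21:15-22:45.
02:45-06:30 minus B → 02:45-03:15, 03:45-06:30.
08:00-13:30 minus B → 08:00-12:45.
15:45-23:30 minus B → 17:15-21:15, 22:45-23:30.

02:45-03:15, 03:45-06:30, 08:00-12:45, 17:15-21:15, 22:45-23:30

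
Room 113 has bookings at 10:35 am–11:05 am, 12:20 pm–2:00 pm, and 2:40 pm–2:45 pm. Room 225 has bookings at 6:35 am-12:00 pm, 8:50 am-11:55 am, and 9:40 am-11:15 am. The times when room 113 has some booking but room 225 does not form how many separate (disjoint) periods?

B, merged: 6:35 am–12:00 pm.
A \ B = 12:20 pm–2:00 pm, 2:40 pm–2:45 pm.
That is 2 disjoint pieces.

2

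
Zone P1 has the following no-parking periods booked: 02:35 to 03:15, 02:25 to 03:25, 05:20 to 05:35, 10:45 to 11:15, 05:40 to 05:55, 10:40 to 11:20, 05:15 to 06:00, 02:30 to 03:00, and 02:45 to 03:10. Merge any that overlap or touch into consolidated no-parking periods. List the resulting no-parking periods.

Sort by start: 02:25-03:25, 02:30-03:00, 02:35-03:15, 02:45-03:10, 05:15-06:00, 05:20-05:35, 05:40-05:55, 10:40-11:20, 10:45-11:15.
02:30-03:00 overlaps/touches 02:25-03:25 → extend to 02:25-03:25.
02:35-03:15 overlaps/touches 02:25-03:25 → extend to 02:25-03:25.
02:45-03:10 overlaps/touches 02:25-03:25 → extend to 02:25-03:25.
05:15-06:00 is disjoint → start new block.
05:20-05:35 overlaps/touches 05:15-06:00 → extend to 05:15-06:00.
05:40-05:55 overlaps/touches 05:15-06:00 → extend to 05:15-06:00.
10:40-11:20 is disjoint → start new block.
10:45-11:15 overlaps/touches 10:40-11:20 → extend to 10:40-11:20.

02:25-03:25, 05:15-06:00, 10:40-11:20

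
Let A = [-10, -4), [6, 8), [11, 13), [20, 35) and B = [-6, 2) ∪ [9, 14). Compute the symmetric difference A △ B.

Only in the first: [-10, -6), [6, 8), [20, 35).
Only in the second: [-4, 2), [9, 11), [13, 14).
Together these are the periods covered by exactly one.

[-10, -6) ∪ [-4, 2) ∪ [6, 8) ∪ [9, 11) ∪ [13, 14) ∪ [20, 35)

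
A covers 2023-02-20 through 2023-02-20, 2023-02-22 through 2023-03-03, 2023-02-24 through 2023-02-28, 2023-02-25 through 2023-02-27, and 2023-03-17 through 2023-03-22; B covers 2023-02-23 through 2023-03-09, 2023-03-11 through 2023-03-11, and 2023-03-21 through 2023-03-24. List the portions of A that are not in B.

A, merged: 2023-02-20 through 2023-02-20, 2023-02-22 through 2023-03-03, 2023-03-17 through 2023-03-22.
2023-02-20 through 2023-02-20 is untouched.
2023-02-22 through 2023-03-03 with B removed leaves 2023-02-22 through 2023-02-22.
2023-03-17 through 2023-03-22 with B removed leaves 2023-03-17 through 2023-03-20.

2023-02-20 through 2023-02-20, 2023-02-22 through 2023-02-22, 2023-03-17 through 2023-03-20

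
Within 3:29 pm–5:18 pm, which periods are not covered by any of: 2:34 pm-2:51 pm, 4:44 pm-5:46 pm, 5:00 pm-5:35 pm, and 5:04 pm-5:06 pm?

3:29 pm–4:44 pm

The merged coverage is 2:34 pm–2:51 pm, 4:44 pm–5:46 pm.
Uncovered inside 3:29 pm–5:18 pm: 3:29 pm–4:44 pm.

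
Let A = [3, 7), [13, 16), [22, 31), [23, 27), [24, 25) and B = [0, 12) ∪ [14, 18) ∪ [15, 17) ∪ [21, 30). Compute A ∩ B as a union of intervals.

[3, 7) ∪ [14, 16) ∪ [22, 30)

A, merged: [3, 7), [13, 16), [22, 31).
B, merged: [0, 12), [14, 18), [21, 30).
[3, 7) ∩ B → [3, 7).
[13, 16) ∩ B → [14, 16).
[22, 31) ∩ B → [22, 30).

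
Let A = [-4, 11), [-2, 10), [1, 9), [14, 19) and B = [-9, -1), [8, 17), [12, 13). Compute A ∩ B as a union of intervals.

[-4, -1) ∪ [8, 11) ∪ [14, 17)

A, merged: [-4, 11), [14, 19).
B, merged: [-9, -1), [8, 17).
[-4, 11) overlaps B on [-4, -1), [8, 11).
[14, 19) overlaps B on [14, 17).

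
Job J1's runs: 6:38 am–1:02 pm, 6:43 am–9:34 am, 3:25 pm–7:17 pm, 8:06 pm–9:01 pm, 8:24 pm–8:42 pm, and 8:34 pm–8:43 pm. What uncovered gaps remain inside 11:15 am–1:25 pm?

1:02 pm–1:25 pm

Covered (merged): 6:38 am–1:02 pm, 3:25 pm–7:17 pm, 8:06 pm–9:01 pm.
Complement within 11:15 am–1:25 pm: 1:02 pm–1:25 pm.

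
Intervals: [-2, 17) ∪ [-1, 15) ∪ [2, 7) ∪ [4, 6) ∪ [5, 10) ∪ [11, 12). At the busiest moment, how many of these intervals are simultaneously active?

5

Sweep endpoints in order; track running count of active intervals.
Peak of 5 reached at 5.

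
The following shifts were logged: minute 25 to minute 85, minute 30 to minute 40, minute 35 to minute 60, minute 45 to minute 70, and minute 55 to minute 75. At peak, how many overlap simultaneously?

4

Sweep endpoints in order; track running count of active intervals.
Peak of 4 reached at minute 55.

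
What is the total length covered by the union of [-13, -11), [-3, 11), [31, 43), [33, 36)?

Merged: [-13, -11), [-3, 11), [31, 43).
Lengths: 2 + 14 + 12 = 28.

28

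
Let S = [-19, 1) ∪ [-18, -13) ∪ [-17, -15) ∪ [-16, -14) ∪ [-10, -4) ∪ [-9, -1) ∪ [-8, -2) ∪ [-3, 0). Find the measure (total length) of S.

20

Merged: [-19, 1).
Length: 20.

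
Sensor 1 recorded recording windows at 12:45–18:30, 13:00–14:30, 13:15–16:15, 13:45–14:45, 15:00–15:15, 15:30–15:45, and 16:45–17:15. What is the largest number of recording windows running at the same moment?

4

Walk the sorted start/end points keeping a running depth.
The depth first hits 4 at 13:45.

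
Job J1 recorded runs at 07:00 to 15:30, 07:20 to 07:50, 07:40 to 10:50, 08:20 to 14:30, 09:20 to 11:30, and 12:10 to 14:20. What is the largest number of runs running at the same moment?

Sweep endpoints in order; track running count of active intervals.
Peak of 4 reached at 09:20.

4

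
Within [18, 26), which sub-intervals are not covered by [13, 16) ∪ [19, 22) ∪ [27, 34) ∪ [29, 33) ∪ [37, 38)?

[18, 19) ∪ [22, 26)

The merged coverage is [13, 16), [19, 22), [27, 34), [37, 38).
Uncovered inside [18, 26): [18, 19), [22, 26).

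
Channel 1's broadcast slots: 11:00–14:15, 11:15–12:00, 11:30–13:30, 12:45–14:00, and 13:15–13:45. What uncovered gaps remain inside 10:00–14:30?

10:00–11:00, 14:15–14:30

Covered (merged): 11:00–14:15.
Uncovered inside 10:00–14:30: 10:00–11:00, 14:15–14:30.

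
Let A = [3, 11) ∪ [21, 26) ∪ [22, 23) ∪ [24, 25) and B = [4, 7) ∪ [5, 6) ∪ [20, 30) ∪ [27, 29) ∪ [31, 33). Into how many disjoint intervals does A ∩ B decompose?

2

A, merged: [3, 11), [21, 26).
B, merged: [4, 7), [20, 30), [31, 33).
A ∩ B = [4, 7), [21, 26).
That is 2 disjoint pieces.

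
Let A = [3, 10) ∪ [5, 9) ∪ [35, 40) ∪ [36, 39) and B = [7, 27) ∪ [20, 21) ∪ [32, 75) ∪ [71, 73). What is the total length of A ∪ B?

First set merges to [3, 10), [35, 40).
Second set merges to [7, 27), [32, 75).
A ∪ B = [3, 27), [32, 75).
Total: 24 + 43 = 67.

67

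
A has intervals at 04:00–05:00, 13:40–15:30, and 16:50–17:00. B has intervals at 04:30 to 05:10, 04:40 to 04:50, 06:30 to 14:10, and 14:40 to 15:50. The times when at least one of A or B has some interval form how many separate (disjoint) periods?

Merge the second list: 04:30–05:10, 06:30–14:10, 14:40–15:50.
A ∪ B = 04:00–05:10, 06:30–15:50, 16:50–17:00.
That is 3 disjoint pieces.

3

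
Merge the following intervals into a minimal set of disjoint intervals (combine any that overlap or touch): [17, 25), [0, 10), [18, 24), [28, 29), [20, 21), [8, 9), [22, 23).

Sort by start: [0, 10), [8, 9), [17, 25), [18, 24), [20, 21), [22, 23), [28, 29).
[8, 9) overlaps/touches [0, 10) → extend to [0, 10).
[17, 25) is disjoint → start new block.
[18, 24) overlaps/touches [17, 25) → extend to [17, 25).
[20, 21) overlaps/touches [17, 25) → extend to [17, 25).
[22, 23) overlaps/touches [17, 25) → extend to [17, 25).
[28, 29) is disjoint → start new block.

[0, 10) ∪ [17, 25) ∪ [28, 29)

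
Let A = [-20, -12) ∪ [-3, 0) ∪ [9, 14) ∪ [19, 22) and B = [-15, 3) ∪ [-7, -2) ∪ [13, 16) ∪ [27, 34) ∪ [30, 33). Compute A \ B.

Merge the second list: [-15, 3), [13, 16), [27, 34).
[-20, -12) minus B → [-20, -15).
[-3, 0): fully covered by B → removed.
[9, 14) minus B → [9, 13).
[19, 22): no B overlap → unchanged.

[-20, -15) ∪ [9, 13) ∪ [19, 22)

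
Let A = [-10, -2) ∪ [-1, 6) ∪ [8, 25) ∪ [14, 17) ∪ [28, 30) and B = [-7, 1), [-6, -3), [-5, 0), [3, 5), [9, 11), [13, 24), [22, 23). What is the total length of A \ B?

12

First set merges to [-10, -2), [-1, 6), [8, 25), [28, 30).
Second set merges to [-7, 1), [3, 5), [9, 11), [13, 24).
A \ B = [-10, -7), [1, 3), [5, 6), [8, 9), [11, 13), [24, 25), [28, 30).
Total: 3 + 2 + 1 + 1 + 2 + 1 + 2 = 12.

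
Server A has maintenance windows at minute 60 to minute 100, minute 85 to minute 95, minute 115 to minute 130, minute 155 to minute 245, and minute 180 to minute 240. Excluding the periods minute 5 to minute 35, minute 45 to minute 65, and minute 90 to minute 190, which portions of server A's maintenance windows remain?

Merge the first list: minute 60 to minute 100, minute 115 to minute 130, minute 155 to minute 245.
minute 60 to minute 100 \ B = minute 65 to minute 90.
minute 115 to minute 130: entirely removed.
minute 155 to minute 245 \ B = minute 190 to minute 245.

minute 65 to minute 90, minute 190 to minute 245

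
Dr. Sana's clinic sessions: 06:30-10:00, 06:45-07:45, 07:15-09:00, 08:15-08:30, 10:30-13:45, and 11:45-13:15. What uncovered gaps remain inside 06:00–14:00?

06:00–06:30, 10:00–10:30, 13:45–14:00

The merged coverage is 06:30–10:00, 10:30–13:45.
Complement within 06:00–14:00: 06:00–06:30, 10:00–10:30, 13:45–14:00.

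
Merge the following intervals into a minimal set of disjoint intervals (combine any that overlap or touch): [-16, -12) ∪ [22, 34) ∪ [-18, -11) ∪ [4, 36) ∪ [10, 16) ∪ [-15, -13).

[-18, -11) ∪ [4, 36)

Sort by start: [-18, -11), [-16, -12), [-15, -13), [4, 36), [10, 16), [22, 34).
[-16, -12) overlaps/touches [-18, -11) → extend to [-18, -11).
[-15, -13) overlaps/touches [-18, -11) → extend to [-18, -11).
[4, 36) is disjoint → start new block.
[10, 16) overlaps/touches [4, 36) → extend to [4, 36).
[22, 34) overlaps/touches [4, 36) → extend to [4, 36).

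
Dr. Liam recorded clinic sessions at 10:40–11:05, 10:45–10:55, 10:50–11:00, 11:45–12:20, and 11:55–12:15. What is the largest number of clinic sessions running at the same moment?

3

At 10:50, 3 of the intervals are simultaneously active.
No point has more.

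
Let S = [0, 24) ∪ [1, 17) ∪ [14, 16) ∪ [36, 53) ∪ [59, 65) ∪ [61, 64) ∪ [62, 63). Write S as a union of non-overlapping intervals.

[0, 24) ∪ [36, 53) ∪ [59, 65)

[1, 17) overlaps/touches [0, 24) → extend to [0, 24).
[14, 16) overlaps/touches [0, 24) → extend to [0, 24).
[36, 53) is disjoint → start new block.
[59, 65) is disjoint → start new block.
[61, 64) overlaps/touches [59, 65) → extend to [59, 65).
[62, 63) overlaps/touches [59, 65) → extend to [59, 65).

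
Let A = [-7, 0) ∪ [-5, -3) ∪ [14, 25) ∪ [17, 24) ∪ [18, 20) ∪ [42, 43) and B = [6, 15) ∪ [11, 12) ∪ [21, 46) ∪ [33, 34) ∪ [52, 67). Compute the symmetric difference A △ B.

[-7, 0) ∪ [6, 14) ∪ [15, 21) ∪ [25, 42) ∪ [43, 46) ∪ [52, 67)

A, merged: [-7, 0), [14, 25), [42, 43).
B, merged: [6, 15), [21, 46), [52, 67).
A \ B = [-7, 0), [15, 21).
B \ A = [6, 14), [25, 42), [43, 46), [52, 67).
Union of the two gives the symmetric difference.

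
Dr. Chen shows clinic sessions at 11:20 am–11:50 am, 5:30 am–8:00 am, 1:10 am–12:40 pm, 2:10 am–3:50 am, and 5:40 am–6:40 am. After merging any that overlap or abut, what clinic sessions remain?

Sort by start: 1:10 am–12:40 pm, 2:10 am–3:50 am, 5:30 am–8:00 am, 5:40 am–6:40 am, 11:20 am–11:50 am.
2:10 am–3:50 am overlaps/touches 1:10 am–12:40 pm → extend to 1:10 am–12:40 pm.
5:30 am–8:00 am overlaps/touches 1:10 am–12:40 pm → extend to 1:10 am–12:40 pm.
5:40 am–6:40 am overlaps/touches 1:10 am–12:40 pm → extend to 1:10 am–12:40 pm.
11:20 am–11:50 am overlaps/touches 1:10 am–12:40 pm → extend to 1:10 am–12:40 pm.

1:10 am–12:40 pm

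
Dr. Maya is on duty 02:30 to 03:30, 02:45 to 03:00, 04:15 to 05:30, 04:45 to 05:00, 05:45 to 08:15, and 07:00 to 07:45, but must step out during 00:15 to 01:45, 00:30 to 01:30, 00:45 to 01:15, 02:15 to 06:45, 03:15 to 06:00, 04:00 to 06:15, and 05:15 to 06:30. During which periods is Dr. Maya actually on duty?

06:45–08:15

First set merges to 02:30–03:30, 04:15–05:30, 05:45–08:15.
Second set merges to 00:15–01:45, 02:15–06:45.
02:30–03:30: entirely removed.
04:15–05:30: entirely removed.
05:45–08:15 \ B = 06:45–08:15.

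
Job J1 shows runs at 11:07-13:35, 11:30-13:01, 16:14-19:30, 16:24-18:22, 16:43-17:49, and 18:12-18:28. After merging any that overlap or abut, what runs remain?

11:30-13:01 overlaps/touches 11:07-13:35 → extend to 11:07-13:35.
16:14-19:30 is disjoint → start new block.
16:24-18:22 overlaps/touches 16:14-19:30 → extend to 16:14-19:30.
16:43-17:49 overlaps/touches 16:14-19:30 → extend to 16:14-19:30.
18:12-18:28 overlaps/touches 16:14-19:30 → extend to 16:14-19:30.

11:07-13:35, 16:14-19:30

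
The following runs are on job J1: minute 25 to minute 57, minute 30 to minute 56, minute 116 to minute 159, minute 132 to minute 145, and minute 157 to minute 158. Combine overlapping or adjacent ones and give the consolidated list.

minute 25 to minute 57, minute 116 to minute 159

minute 30 to minute 56 overlaps/touches minute 25 to minute 57 → extend to minute 25 to minute 57.
minute 116 to minute 159 is disjoint → start new block.
minute 132 to minute 145 overlaps/touches minute 116 to minute 159 → extend to minute 116 to minute 159.
minute 157 to minute 158 overlaps/touches minute 116 to minute 159 → extend to minute 116 to minute 159.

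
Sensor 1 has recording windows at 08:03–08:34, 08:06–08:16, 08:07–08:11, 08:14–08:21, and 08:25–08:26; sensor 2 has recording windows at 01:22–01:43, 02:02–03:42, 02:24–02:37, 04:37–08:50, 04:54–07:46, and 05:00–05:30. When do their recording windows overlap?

08:03-08:34

A, merged: 08:03-08:34.
B, merged: 01:22-01:43, 02:02-03:42, 04:37-08:50.
08:03-08:34 overlaps B on 08:03-08:34.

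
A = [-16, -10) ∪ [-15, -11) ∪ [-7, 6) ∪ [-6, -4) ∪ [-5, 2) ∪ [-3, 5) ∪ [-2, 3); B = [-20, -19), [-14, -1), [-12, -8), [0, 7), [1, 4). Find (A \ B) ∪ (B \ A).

First set merges to [-16, -10), [-7, 6).
Second set merges to [-20, -19), [-14, -1), [0, 7).
A \ B = [-16, -14), [-1, 0).
B \ A = [-20, -19), [-10, -7), [6, 7).
Union of the two gives the symmetric difference.

[-20, -19) ∪ [-16, -14) ∪ [-10, -7) ∪ [-1, 0) ∪ [6, 7)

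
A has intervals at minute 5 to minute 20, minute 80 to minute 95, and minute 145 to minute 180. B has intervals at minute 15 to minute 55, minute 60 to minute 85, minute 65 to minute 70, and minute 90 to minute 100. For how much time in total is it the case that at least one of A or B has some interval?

125 minutes

Merge the second list: minute 15 to minute 55, minute 60 to minute 85, minute 90 to minute 100.
A ∪ B = minute 5 to minute 55, minute 60 to minute 100, minute 145 to minute 180.
Total: 50 minutes + 40 minutes + 35 minutes = 125 minutes.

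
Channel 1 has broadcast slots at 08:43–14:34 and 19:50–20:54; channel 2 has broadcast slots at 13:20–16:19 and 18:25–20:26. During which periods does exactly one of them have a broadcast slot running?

Only in the first: 08:43–13:20, 20:26–20:54.
Only in the second: 14:34–16:19, 18:25–19:50.
Together these are the periods covered by exactly one.

08:43–13:20, 14:34–16:19, 18:25–19:50, 20:26–20:54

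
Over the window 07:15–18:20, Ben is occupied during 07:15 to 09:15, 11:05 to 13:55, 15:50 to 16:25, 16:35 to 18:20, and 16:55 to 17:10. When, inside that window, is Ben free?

09:15-11:05, 13:55-15:50, 16:25-16:35

The merged coverage is 07:15-09:15, 11:05-13:55, 15:50-16:25, 16:35-18:20.
Complement within 07:15-18:20: 09:15-11:05, 13:55-15:50, 16:25-16:35.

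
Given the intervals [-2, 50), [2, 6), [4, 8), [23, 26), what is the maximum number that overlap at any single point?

3

At 4, 3 of the intervals are simultaneously active.
No point has more.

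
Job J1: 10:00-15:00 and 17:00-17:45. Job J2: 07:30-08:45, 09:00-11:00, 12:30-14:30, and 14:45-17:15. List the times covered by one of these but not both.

07:30–08:45, 09:00–10:00, 11:00–12:30, 14:30–14:45, 15:00–17:00, 17:15–17:45

A but not B: 11:00–12:30, 14:30–14:45, 17:15–17:45.
B but not A: 07:30–08:45, 09:00–10:00, 15:00–17:00.
Combining gives A △ B.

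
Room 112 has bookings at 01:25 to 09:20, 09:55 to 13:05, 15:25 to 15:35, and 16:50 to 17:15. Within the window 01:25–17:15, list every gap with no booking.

The merged coverage is 01:25-09:20, 09:55-13:05, 15:25-15:35, 16:50-17:15.
Gaps within 01:25-17:15: 09:20-09:55, 13:05-15:25, 15:35-16:50.

09:20-09:55, 13:05-15:25, 15:35-16:50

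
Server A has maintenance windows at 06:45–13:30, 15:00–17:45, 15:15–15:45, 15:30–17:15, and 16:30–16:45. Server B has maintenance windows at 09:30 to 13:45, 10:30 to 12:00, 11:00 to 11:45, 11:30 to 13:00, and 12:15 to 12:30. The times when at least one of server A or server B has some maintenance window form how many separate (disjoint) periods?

2

Merge the first list: 06:45–13:30, 15:00–17:45.
Merge the second list: 09:30–13:45.
A ∪ B = 06:45–13:45, 15:00–17:45.
That is 2 disjoint pieces.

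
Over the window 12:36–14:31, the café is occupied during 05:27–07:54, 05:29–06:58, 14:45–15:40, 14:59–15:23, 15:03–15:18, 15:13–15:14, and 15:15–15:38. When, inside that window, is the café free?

12:36-14:31

After merging, the occupied span is 05:27-07:54, 14:45-15:40.
Complement within 12:36-14:31: 12:36-14:31.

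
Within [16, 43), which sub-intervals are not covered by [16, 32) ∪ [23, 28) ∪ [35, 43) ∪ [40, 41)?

The merged coverage is [16, 32), [35, 43).
Gaps within [16, 43): [32, 35).

[32, 35)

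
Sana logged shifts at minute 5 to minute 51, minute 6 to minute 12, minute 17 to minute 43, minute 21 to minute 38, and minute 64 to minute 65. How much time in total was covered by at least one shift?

47 minutes

Merged: minute 5 to minute 51, minute 64 to minute 65.
Lengths: 46 minutes + 1 minute = 47 minutes.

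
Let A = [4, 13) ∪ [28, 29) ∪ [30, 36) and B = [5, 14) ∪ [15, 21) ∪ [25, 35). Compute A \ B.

[4, 13) minus B → [4, 5).
[28, 29): fully covered by B → removed.
[30, 36) minus B → [35, 36).

[4, 5) ∪ [35, 36)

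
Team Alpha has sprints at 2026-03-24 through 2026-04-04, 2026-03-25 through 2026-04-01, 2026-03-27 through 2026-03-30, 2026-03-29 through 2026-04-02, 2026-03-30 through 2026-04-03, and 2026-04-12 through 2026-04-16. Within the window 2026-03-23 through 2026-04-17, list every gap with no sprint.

2026-03-23 through 2026-03-23, 2026-04-05 through 2026-04-11, 2026-04-17 through 2026-04-17

Covered (merged): 2026-03-24 through 2026-04-04, 2026-04-12 through 2026-04-16.
Complement within 2026-03-23 through 2026-04-17: 2026-03-23 through 2026-03-23, 2026-04-05 through 2026-04-11, 2026-04-17 through 2026-04-17.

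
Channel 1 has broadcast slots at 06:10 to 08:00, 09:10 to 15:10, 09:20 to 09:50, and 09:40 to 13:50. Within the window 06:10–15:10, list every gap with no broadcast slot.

08:00-09:10

The merged coverage is 06:10-08:00, 09:10-15:10.
Complement within 06:10-15:10: 08:00-09:10.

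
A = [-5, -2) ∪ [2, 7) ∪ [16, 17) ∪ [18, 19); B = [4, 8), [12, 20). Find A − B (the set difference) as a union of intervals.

[-5, -2) ∪ [2, 4)

[-5, -2): nothing removed.
[2, 7) \ B = [2, 4).
[16, 17): entirely removed.
[18, 19): entirely removed.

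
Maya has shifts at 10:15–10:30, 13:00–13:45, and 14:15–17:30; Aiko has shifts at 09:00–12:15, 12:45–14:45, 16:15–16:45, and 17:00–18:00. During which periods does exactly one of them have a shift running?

09:00–10:15, 10:30–12:15, 12:45–13:00, 13:45–14:15, 14:45–16:15, 16:45–17:00, 17:30–18:00

Only in the first: 14:45–16:15, 16:45–17:00.
Only in the second: 09:00–10:15, 10:30–12:15, 12:45–13:00, 13:45–14:15, 17:30–18:00.
Together these are the periods covered by exactly one.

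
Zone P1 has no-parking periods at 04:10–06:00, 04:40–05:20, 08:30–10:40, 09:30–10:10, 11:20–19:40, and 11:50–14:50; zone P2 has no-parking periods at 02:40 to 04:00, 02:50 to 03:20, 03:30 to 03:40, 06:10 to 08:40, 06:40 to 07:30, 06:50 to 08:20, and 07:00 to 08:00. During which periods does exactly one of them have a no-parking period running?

First set merges to 04:10–06:00, 08:30–10:40, 11:20–19:40.
Second set merges to 02:40–04:00, 06:10–08:40.
A \ B = 04:10–06:00, 08:40–10:40, 11:20–19:40.
B \ A = 02:40–04:00, 06:10–08:30.
Union of the two gives the symmetric difference.

02:40–04:00, 04:10–06:00, 06:10–08:30, 08:40–10:40, 11:20–19:40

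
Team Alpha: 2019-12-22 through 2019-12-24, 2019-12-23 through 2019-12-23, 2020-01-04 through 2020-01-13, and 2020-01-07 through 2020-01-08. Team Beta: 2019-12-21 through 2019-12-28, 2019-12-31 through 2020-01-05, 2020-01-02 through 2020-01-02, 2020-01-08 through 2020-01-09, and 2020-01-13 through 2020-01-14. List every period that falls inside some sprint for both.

2019-12-22 through 2019-12-24, 2020-01-04 through 2020-01-05, 2020-01-08 through 2020-01-09, 2020-01-13 through 2020-01-13

First set merges to 2019-12-22 through 2019-12-24, 2020-01-04 through 2020-01-13.
Second set merges to 2019-12-21 through 2019-12-28, 2019-12-31 through 2020-01-05, 2020-01-08 through 2020-01-09, 2020-01-13 through 2020-01-14.
2019-12-22 through 2019-12-24 overlaps B on 2019-12-22 through 2019-12-24.
2020-01-04 through 2020-01-13 overlaps B on 2020-01-04 through 2020-01-05, 2020-01-08 through 2020-01-09, 2020-01-13 through 2020-01-13.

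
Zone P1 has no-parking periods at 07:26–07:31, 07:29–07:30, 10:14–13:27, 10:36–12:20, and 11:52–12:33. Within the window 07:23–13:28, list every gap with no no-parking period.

Covered (merged): 07:26–07:31, 10:14–13:27.
Gaps within 07:23–13:28: 07:23–07:26, 07:31–10:14, 13:27–13:28.

07:23–07:26, 07:31–10:14, 13:27–13:28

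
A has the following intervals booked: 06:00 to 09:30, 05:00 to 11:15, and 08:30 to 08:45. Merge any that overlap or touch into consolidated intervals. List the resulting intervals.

Sort by start: 05:00–11:15, 06:00–09:30, 08:30–08:45.
06:00–09:30 overlaps/touches 05:00–11:15 → extend to 05:00–11:15.
08:30–08:45 overlaps/touches 05:00–11:15 → extend to 05:00–11:15.

05:00–11:15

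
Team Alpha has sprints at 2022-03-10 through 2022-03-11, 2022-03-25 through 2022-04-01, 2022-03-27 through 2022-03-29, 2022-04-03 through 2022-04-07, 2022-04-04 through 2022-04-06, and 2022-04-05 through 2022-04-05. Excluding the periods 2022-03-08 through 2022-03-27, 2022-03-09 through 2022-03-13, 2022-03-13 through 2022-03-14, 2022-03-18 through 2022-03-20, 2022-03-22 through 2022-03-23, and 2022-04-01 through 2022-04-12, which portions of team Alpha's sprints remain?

2022-03-28 through 2022-03-31

A, merged: 2022-03-10 through 2022-03-11, 2022-03-25 through 2022-04-01, 2022-04-03 through 2022-04-07.
B, merged: 2022-03-08 through 2022-03-27, 2022-04-01 through 2022-04-12.
2022-03-10 through 2022-03-11: fully covered by B → removed.
2022-03-25 through 2022-04-01 minus B → 2022-03-28 through 2022-03-31.
2022-04-03 through 2022-04-07: fully covered by B → removed.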